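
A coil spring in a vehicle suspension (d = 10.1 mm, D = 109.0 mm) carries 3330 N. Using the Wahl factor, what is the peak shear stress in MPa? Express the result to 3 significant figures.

Spring index C = D/d = 109.0/10.1 = 10.7921
K_W = (4C−1)/(4C−4) + 0.615/C = 42.168/39.168 + 0.0570 = 1.1336
τ₀ = 8FD/(πd³) = 8·3330·109.0/(π·10.1³) = 2.90376e+06/3236.8 = 897.11 MPa
τ_max = K·τ₀ = 1.1336 × 897.11 = 1016.9 MPa

1020 MPa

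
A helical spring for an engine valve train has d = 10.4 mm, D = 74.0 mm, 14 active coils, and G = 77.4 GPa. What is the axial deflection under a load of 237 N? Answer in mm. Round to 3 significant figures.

k = Gd⁴/(8D³N_a) = (77.4×10³)(10.4⁴)/(8·74.0³·14) = 19.951 N/mm
δ = F/k = 237 / 19.951 = 11.879 mm

11.9 mm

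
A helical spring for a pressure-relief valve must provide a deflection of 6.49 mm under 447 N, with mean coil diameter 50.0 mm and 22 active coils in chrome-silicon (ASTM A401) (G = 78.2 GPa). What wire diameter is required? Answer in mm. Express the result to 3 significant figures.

11.8 mm

Required rate k = F/δ = 447/6.49 = 68.875 N/mm
d = (8D³N_a·k / G)^(1/4) = (8·50.0³·22·68.875 / (78.2×10³))^0.25
  = (19377)^0.25 = 11.7983 mm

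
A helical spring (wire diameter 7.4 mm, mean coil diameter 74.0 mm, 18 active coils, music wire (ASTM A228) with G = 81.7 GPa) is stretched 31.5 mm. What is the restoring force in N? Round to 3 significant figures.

132 N

k = Gd⁴/(8D³N_a) = (81.7×10³)(7.4⁴)/(8·74.0³·18) = 4.1985 N/mm
F = k·δ = 4.1985 × 31.5 = 132.25 N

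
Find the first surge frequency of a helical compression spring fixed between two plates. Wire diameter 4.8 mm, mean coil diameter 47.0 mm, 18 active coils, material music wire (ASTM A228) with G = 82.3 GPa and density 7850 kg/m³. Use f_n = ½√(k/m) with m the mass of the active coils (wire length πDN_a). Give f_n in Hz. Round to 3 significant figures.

k = Gd⁴/(8D³N_a) = (82.3×10³)(4.8⁴)/(8·47.0³·18) = 2.9222 N/mm = 2922.2 N/m
Wire length L = πDN_a = π·47.0·18 = 2657.8 mm
m = ρ·(πd²/4)·L = 7850 × 18.096×10⁻⁶ m² × 2.6578 m = 0.37754 kg
f_n = ½√(k/m) = 0.5·√(2922.2/0.37754) = 0.5·√(7740.1) = 43.989 Hz

44.0 Hz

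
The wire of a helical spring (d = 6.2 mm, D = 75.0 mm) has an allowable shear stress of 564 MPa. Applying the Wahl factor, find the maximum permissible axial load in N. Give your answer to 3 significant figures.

629 N

C = D/d = 75.0/6.2 = 12.0968
K_W = (4C−1)/(4C−4) + 0.615/C = 47.387/44.387 + 0.0508 = 1.1184
τ_max = K·8FD/(πd³) → F_max = τ_allow·πd³/(8DK)
F_max = 564·π·6.2³/(8·75.0·1.1184) = 4.2228e+05/671.06 = 629.28 N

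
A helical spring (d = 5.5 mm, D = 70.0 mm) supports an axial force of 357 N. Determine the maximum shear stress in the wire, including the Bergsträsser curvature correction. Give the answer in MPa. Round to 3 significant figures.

422 MPa

Spring index C = D/d = 70.0/5.5 = 12.7273
K_B = (4C+2)/(4C−3) = 52.909/47.909 = 1.1044
τ₀ = 8FD/(πd³) = 8·357·70.0/(π·5.5³) = 199920/522.68 = 382.49 MPa
τ_max = K·τ₀ = 1.1044 × 382.49 = 422.41 MPa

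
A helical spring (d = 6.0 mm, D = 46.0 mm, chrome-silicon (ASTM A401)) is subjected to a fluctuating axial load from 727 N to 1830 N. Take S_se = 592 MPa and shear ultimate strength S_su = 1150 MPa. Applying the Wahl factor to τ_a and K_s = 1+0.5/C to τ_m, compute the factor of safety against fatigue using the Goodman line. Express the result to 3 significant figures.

0.803

C = D/d = 46.0/6.0 = 7.6667; K_W = (4C−1)/(4C−4)+0.615/C = 1.1927; K_s = 1+0.5/C = 1.0652
F_a = (F_max−F_min)/2 = 551.5 N; F_m = (F_max+F_min)/2 = 1278.5 N
τ_a = K_W·8F_aD/(πd³) = 1.1927 × 299.08 = 356.72 MPa
τ_m = K_s·8F_mD/(πd³) = 1.0652 × 693.34 = 738.56 MPa
Goodman: 1/n_f = τ_a/S_se + τ_m/S_su = 356.72/592 + 738.56/1150 = 0.60257 + 0.64222 = 1.2448
n_f = 1/1.2448 = 0.8033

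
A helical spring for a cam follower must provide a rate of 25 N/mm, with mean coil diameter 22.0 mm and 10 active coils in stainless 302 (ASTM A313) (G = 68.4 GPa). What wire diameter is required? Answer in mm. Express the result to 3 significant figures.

d = (8D³N_a·k / G)^(1/4) = (8·22.0³·10·25 / (68.4×10³))^0.25
  = (311.35)^0.25 = 4.2006 mm

4.20 mm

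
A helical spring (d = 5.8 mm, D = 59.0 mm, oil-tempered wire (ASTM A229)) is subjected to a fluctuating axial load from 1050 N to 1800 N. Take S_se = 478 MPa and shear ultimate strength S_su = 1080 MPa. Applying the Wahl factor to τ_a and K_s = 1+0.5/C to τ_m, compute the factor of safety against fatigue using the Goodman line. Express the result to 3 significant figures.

0.569

C = D/d = 59.0/5.8 = 10.1724; K_W = (4C−1)/(4C−4)+0.615/C = 1.1422; K_s = 1+0.5/C = 1.0492
F_a = (F_max−F_min)/2 = 375 N; F_m = (F_max+F_min)/2 = 1425 N
τ_a = K_W·8F_aD/(πd³) = 1.1422 × 288.76 = 329.83 MPa
τ_m = K_s·8F_mD/(πd³) = 1.0492 × 1097.3 = 1151.2 MPa
Goodman: 1/n_f = τ_a/S_se + τ_m/S_su = 329.83/478 + 1151.2/1080 = 0.69002 + 1.06595 = 1.756
n_f = 1/1.756 = 0.5695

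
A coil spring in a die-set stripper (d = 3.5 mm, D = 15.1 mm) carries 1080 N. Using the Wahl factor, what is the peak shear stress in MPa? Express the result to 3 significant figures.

Spring index C = D/d = 15.1/3.5 = 4.3143
K_W = (4C−1)/(4C−4) + 0.615/C = 16.257/13.257 + 0.1425 = 1.3688
τ₀ = 8FD/(πd³) = 8·1080·15.1/(π·3.5³) = 130464/134.7 = 968.58 MPa
τ_max = K·τ₀ = 1.3688 × 968.58 = 1325.8 MPa

1330 MPa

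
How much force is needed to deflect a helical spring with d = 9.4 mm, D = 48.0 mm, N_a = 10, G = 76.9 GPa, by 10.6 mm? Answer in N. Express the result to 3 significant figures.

719 N

k = Gd⁴/(8D³N_a) = (76.9×10³)(9.4⁴)/(8·48.0³·10) = 67.862 N/mm
F = k·δ = 67.862 × 10.6 = 719.33 N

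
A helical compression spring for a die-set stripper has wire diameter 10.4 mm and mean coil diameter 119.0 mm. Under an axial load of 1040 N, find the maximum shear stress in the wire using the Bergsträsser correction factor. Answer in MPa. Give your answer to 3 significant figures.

313 MPa

Spring index C = D/d = 119.0/10.4 = 11.4423
K_B = (4C+2)/(4C−3) = 47.769/42.769 = 1.1169
τ₀ = 8FD/(πd³) = 8·1040·119.0/(π·10.4³) = 990080/3533.9 = 280.17 MPa
τ_max = K·τ₀ = 1.1169 × 280.17 = 312.92 MPa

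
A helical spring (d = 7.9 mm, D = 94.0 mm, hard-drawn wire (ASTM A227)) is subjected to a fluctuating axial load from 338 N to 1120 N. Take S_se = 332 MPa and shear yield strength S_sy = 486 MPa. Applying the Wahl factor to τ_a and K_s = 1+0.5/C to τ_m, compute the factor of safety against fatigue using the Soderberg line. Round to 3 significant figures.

0.715

C = D/d = 94.0/7.9 = 11.8987; K_W = (4C−1)/(4C−4)+0.615/C = 1.1205; K_s = 1+0.5/C = 1.0420
F_a = (F_max−F_min)/2 = 391 N; F_m = (F_max+F_min)/2 = 729 N
τ_a = K_W·8F_aD/(πd³) = 1.1205 × 189.83 = 212.7 MPa
τ_m = K_s·8F_mD/(πd³) = 1.0420 × 353.93 = 368.8 MPa
Soderberg: 1/n_f = τ_a/S_se + τ_m/S_sy = 212.7/332 + 368.8/486 = 0.64068 + 0.75885 = 1.3995
n_f = 1/1.3995 = 0.7145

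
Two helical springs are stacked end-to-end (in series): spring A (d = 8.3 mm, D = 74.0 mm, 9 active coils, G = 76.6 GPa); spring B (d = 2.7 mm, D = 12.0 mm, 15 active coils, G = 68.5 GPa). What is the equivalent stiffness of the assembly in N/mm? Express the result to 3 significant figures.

7.29 N/mm

k_A = Gd⁴/(8D³N_a) = (76.6×10³)(8.3⁴)/(8·74.0³·9) = 12.46 N/mm
k_B = Gd⁴/(8D³N_a) = (68.5×10³)(2.7⁴)/(8·12.0³·15) = 17.556 N/mm
Series: 1/k_eq = 1/12.46 + 1/17.556 = 0.13722; k_eq = 7.2876 N/mm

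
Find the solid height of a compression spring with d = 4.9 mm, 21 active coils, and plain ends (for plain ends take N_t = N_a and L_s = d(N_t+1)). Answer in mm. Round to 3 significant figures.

plain ends: N_t = N_a = 21
L_s = d·(N_t+1) = 4.9 × 22 = 107.8 mm

108 mm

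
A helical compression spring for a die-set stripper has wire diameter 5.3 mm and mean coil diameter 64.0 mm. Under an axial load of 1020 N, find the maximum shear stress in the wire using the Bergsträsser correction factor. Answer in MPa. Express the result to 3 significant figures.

Spring index C = D/d = 64.0/5.3 = 12.0755
K_B = (4C+2)/(4C−3) = 50.302/45.302 = 1.1104
τ₀ = 8FD/(πd³) = 8·1020·64.0/(π·5.3³) = 522240/467.71 = 1116.6 MPa
τ_max = K·τ₀ = 1.1104 × 1116.6 = 1239.8 MPa

1240 MPa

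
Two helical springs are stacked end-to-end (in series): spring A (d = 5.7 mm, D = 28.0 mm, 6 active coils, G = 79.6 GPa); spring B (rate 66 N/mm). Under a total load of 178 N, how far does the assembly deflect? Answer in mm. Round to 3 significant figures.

4.93 mm

k_A = Gd⁴/(8D³N_a) = (79.6×10³)(5.7⁴)/(8·28.0³·6) = 79.744 N/mm
Series: 1/k_eq = 1/79.744 + 1/66 = 0.027692; k_eq = 36.112 N/mm
δ = F/k_eq = 178/36.112 = 4.9291 mm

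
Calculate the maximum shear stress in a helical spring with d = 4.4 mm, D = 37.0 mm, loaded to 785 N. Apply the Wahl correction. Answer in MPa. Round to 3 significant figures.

Spring index C = D/d = 37.0/4.4 = 8.4091
K_W = (4C−1)/(4C−4) + 0.615/C = 32.636/29.636 + 0.0731 = 1.1744
τ₀ = 8FD/(πd³) = 8·785·37.0/(π·4.4³) = 232360/267.61 = 868.27 MPa
τ_max = K·τ₀ = 1.1744 × 868.27 = 1019.7 MPa

1020 MPa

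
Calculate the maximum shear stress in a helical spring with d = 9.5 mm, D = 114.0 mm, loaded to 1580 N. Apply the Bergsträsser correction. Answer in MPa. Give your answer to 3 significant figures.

Spring index C = D/d = 114.0/9.5 = 12.0000
K_B = (4C+2)/(4C−3) = 50.000/45.000 = 1.1111
τ₀ = 8FD/(πd³) = 8·1580·114.0/(π·9.5³) = 1.44096e+06/2693.5 = 534.97 MPa
τ_max = K·τ₀ = 1.1111 × 534.97 = 594.41 MPa

594 MPa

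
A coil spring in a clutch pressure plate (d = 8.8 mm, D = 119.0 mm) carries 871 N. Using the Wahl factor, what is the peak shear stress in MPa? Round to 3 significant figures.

428 MPa

Spring index C = D/d = 119.0/8.8 = 13.5227
K_W = (4C−1)/(4C−4) + 0.615/C = 53.091/50.091 + 0.0455 = 1.1054
τ₀ = 8FD/(πd³) = 8·871·119.0/(π·8.8³) = 829192/2140.9 = 387.31 MPa
τ_max = K·τ₀ = 1.1054 × 387.31 = 428.12 MPa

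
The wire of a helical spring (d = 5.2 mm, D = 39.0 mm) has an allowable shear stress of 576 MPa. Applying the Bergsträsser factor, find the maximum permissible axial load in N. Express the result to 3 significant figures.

688 N

C = D/d = 39.0/5.2 = 7.5000
K_B = (4C+2)/(4C−3) = 32.000/27.000 = 1.1852
τ_max = K·8FD/(πd³) → F_max = τ_allow·πd³/(8DK)
F_max = 576·π·5.2³/(8·39.0·1.1852) = 2.5444e+05/369.78 = 688.08 N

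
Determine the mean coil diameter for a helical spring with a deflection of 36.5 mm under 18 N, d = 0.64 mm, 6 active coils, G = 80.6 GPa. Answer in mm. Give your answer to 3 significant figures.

Required rate k = F/δ = 18/36.5 = 0.49315 N/mm
D = (Gd⁴/(8N_a·k))^(1/3) = (80.6×10³·0.64⁴/(8·6·0.49315))^(1/3)
  = (571.26)^(1/3) = 8.2975 mm

8.30 mm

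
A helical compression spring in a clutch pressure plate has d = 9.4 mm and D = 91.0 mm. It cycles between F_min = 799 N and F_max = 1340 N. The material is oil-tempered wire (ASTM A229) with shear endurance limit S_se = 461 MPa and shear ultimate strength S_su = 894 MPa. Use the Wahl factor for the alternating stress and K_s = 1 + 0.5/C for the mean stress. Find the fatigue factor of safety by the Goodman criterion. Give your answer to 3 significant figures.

C = D/d = 91.0/9.4 = 9.6809; K_W = (4C−1)/(4C−4)+0.615/C = 1.1499; K_s = 1+0.5/C = 1.0516
F_a = (F_max−F_min)/2 = 270.5 N; F_m = (F_max+F_min)/2 = 1069.5 N
τ_a = K_W·8F_aD/(πd³) = 1.1499 × 75.468 = 86.783 MPa
τ_m = K_s·8F_mD/(πd³) = 1.0516 × 298.39 = 313.8 MPa
Goodman: 1/n_f = τ_a/S_se + τ_m/S_su = 86.783/461 + 313.8/894 = 0.18825 + 0.35100 = 0.53925
n_f = 1/0.53925 = 1.854

1.85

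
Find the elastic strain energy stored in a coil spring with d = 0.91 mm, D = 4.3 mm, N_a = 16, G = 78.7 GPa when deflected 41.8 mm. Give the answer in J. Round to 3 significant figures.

k = Gd⁴/(8D³N_a) = (78.7×10³)(0.91⁴)/(8·4.3³·16) = 5.303 N/mm
U = ½kδ² = 0.5 × 5.303 × 41.8² = 4632.8 N·mm = 4.6328 J

4.63 J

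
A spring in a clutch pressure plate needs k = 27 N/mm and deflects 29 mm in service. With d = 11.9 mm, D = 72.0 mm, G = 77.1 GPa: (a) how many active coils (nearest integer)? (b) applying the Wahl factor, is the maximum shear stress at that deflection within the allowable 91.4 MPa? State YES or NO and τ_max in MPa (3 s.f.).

N_a = Gd⁴/(8D³k) = (77.1×10³)(11.9⁴)/(8·72.0³·27) = 19.18 → N_a = 19
Actual rate k = Gd⁴/(8D³·19) = 27.252 N/mm
Working load F = kδ = 27.252·29 = 790.31 N
C = 72.0/11.9 = 6.0504; K_W = (4C−1)/(4C−4)+0.615/C = 1.2501
τ_max = K_W·8FD/(πd³) = 1.2501·85.987 = 107.5 MPa
τ_max > 91.4 MPa → exceeds allowable

(a) 19 coils; (b) NO, τ_max = 107 MPa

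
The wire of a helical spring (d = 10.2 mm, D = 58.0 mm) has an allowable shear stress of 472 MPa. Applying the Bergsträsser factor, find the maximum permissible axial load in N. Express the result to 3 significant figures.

C = D/d = 58.0/10.2 = 5.6863
K_B = (4C+2)/(4C−3) = 24.745/19.745 = 1.2532
τ_max = K·8FD/(πd³) → F_max = τ_allow·πd³/(8DK)
F_max = 472·π·10.2³/(8·58.0·1.2532) = 1.5736e+06/581.5 = 2706.1 N

2710 N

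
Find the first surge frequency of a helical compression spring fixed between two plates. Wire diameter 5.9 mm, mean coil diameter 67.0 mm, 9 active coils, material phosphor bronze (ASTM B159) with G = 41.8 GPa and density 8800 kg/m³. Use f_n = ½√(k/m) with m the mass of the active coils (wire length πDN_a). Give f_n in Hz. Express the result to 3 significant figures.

k = Gd⁴/(8D³N_a) = (41.8×10³)(5.9⁴)/(8·67.0³·9) = 2.339 N/mm = 2339 N/m
Wire length L = πDN_a = π·67.0·9 = 1894.4 mm
m = ρ·(πd²/4)·L = 8800 × 27.34×10⁻⁶ m² × 1.8944 m = 0.45577 kg
f_n = ½√(k/m) = 0.5·√(2339/0.45577) = 0.5·√(5132) = 35.819 Hz

35.8 Hz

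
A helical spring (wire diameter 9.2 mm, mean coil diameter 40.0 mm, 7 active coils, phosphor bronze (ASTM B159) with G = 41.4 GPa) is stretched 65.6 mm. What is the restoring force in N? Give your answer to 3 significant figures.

k = Gd⁴/(8D³N_a) = (41.4×10³)(9.2⁴)/(8·40.0³·7) = 82.753 N/mm
F = k·δ = 82.753 × 65.6 = 5428.6 N

5430 N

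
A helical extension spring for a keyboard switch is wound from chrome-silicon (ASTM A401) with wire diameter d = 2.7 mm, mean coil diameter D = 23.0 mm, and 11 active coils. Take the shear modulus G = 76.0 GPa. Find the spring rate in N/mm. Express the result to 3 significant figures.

k = Gd⁴/(8D³N_a) = (76.0×10³ × 2.7⁴) / (8 × 23.0³ × 11)
  = 4.03895e+06 / 1.0707e+06 = 3.7723 N/mm

3.77 N/mm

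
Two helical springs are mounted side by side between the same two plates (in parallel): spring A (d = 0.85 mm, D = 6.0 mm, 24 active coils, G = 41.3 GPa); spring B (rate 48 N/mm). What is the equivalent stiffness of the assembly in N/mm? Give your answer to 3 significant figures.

48.5 N/mm

k_A = Gd⁴/(8D³N_a) = (41.3×10³)(0.85⁴)/(8·6.0³·24) = 0.51984 N/mm
Parallel: k_eq = 0.51984 + 48 = 48.52 N/mm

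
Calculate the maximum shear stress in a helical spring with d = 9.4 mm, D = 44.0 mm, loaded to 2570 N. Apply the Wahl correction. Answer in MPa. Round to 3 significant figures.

463 MPa

Spring index C = D/d = 44.0/9.4 = 4.6809
K_W = (4C−1)/(4C−4) + 0.615/C = 17.723/14.723 + 0.1314 = 1.3351
τ₀ = 8FD/(πd³) = 8·2570·44.0/(π·9.4³) = 904640/2609.4 = 346.69 MPa
τ_max = K·τ₀ = 1.3351 × 346.69 = 462.88 MPa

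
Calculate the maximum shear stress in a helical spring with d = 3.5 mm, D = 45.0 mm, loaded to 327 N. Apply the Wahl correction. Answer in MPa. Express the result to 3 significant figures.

Spring index C = D/d = 45.0/3.5 = 12.8571
K_W = (4C−1)/(4C−4) + 0.615/C = 50.429/47.429 + 0.0478 = 1.1111
τ₀ = 8FD/(πd³) = 8·327·45.0/(π·3.5³) = 117720/134.7 = 873.97 MPa
τ_max = K·τ₀ = 1.1111 × 873.97 = 971.06 MPa

971 MPa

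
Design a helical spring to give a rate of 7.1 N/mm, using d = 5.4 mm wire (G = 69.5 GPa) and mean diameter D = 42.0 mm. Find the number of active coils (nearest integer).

14

N_a = Gd⁴/(8D³k) = (69.5×10³ × 5.4⁴)/(8 × 42.0³ × 7.1)
    = 5.90962e+07 / 4.2082e+06 = 14.04 → 14 coils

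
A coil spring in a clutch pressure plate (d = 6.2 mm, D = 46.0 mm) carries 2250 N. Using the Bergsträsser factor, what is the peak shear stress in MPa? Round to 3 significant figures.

Spring index C = D/d = 46.0/6.2 = 7.4194
K_B = (4C+2)/(4C−3) = 31.677/26.677 = 1.1874
τ₀ = 8FD/(πd³) = 8·2250·46.0/(π·6.2³) = 828000/748.73 = 1105.9 MPa
τ_max = K·τ₀ = 1.1874 × 1105.9 = 1313.1 MPa

1310 MPa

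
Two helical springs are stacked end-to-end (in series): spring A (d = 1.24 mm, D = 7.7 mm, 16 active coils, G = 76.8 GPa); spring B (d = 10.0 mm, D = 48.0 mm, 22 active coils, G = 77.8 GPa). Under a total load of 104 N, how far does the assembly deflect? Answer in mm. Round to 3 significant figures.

k_A = Gd⁴/(8D³N_a) = (76.8×10³)(1.24⁴)/(8·7.7³·16) = 3.1072 N/mm
k_B = Gd⁴/(8D³N_a) = (77.8×10³)(10.0⁴)/(8·48.0³·22) = 39.971 N/mm
Series: 1/k_eq = 1/3.1072 + 1/39.971 = 0.34685; k_eq = 2.8831 N/mm
δ = F/k_eq = 104/2.8831 = 36.073 mm

36.1 mm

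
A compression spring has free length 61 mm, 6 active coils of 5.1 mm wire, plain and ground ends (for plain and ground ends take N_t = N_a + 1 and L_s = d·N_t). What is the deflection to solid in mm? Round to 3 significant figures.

N_t = 7; L_s = 5.1·7 = 35.7 mm
δ_solid = L₀ − L_s = 61 − 35.7 = 25.3 mm

25.3 mm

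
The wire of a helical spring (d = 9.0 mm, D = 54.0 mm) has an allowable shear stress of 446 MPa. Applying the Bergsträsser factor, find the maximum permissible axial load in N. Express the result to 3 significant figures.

1910 N

C = D/d = 54.0/9.0 = 6.0000
K_B = (4C+2)/(4C−3) = 26.000/21.000 = 1.2381
τ_max = K·8FD/(πd³) → F_max = τ_allow·πd³/(8DK)
F_max = 446·π·9.0³/(8·54.0·1.2381) = 1.0214e+06/534.86 = 1909.7 N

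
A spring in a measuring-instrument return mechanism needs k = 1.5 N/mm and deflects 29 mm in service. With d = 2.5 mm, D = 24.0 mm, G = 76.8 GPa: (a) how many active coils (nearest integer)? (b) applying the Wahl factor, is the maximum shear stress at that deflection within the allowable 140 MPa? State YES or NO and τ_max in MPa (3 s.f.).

(a) 18 coils; (b) NO, τ_max = 197 MPa

N_a = Gd⁴/(8D³k) = (76.8×10³)(2.5⁴)/(8·24.0³·1.5) = 18.08 → N_a = 18
Actual rate k = Gd⁴/(8D³·18) = 1.507 N/mm
Working load F = kδ = 1.507·29 = 43.704 N
C = 24.0/2.5 = 9.6000; K_W = (4C−1)/(4C−4)+0.615/C = 1.1513
τ_max = K_W·8FD/(πd³) = 1.1513·170.94 = 196.8 MPa
τ_max > 140 MPa → exceeds allowable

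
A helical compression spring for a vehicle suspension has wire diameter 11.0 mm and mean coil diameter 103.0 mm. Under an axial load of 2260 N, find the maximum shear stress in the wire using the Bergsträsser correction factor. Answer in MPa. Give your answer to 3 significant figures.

Spring index C = D/d = 103.0/11.0 = 9.3636
K_B = (4C+2)/(4C−3) = 39.455/34.455 = 1.1451
τ₀ = 8FD/(πd³) = 8·2260·103.0/(π·11.0³) = 1.86224e+06/4181.5 = 445.36 MPa
τ_max = K·τ₀ = 1.1451 × 445.36 = 509.99 MPa

510 MPa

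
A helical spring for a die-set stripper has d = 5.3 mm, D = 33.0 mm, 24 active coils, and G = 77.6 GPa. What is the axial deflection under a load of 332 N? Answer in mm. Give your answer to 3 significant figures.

k = Gd⁴/(8D³N_a) = (77.6×10³)(5.3⁴)/(8·33.0³·24) = 8.8741 N/mm
δ = F/k = 332 / 8.8741 = 37.412 mm

37.4 mm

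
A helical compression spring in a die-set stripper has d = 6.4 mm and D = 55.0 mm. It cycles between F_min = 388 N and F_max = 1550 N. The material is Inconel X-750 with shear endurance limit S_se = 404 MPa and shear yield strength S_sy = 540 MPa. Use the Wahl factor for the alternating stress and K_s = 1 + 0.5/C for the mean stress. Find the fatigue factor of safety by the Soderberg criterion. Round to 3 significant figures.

C = D/d = 55.0/6.4 = 8.5938; K_W = (4C−1)/(4C−4)+0.615/C = 1.1703; K_s = 1+0.5/C = 1.0582
F_a = (F_max−F_min)/2 = 581 N; F_m = (F_max+F_min)/2 = 969 N
τ_a = K_W·8F_aD/(πd³) = 1.1703 × 310.41 = 363.28 MPa
τ_m = K_s·8F_mD/(πd³) = 1.0582 × 517.71 = 547.83 MPa
Soderberg: 1/n_f = τ_a/S_se + τ_m/S_sy = 363.28/404 + 547.83/540 = 0.89922 + 1.01450 = 1.9137
n_f = 1/1.9137 = 0.5225

0.523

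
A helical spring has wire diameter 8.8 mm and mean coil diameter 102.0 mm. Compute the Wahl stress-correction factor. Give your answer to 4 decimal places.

C = D/d = 102.0/8.8 = 11.5909
K_W = (4C−1)/(4C−4) + 0.615/C = 45.364/42.364 + 0.0531 = 1.1239

1.1239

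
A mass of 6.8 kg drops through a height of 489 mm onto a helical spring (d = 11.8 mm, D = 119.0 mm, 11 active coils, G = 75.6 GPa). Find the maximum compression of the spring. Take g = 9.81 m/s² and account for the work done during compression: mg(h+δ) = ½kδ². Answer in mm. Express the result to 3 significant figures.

k = Gd⁴/(8D³N_a) = (75.6×10³)(11.8⁴)/(8·119.0³·11) = 9.8839 N/mm
W = mg = 6.8 × 9.81 = 66.708 N
½kδ² − Wδ − Wh = 0 → δ = (W + √(W² + 2kWh))/k
δ = (66.708 + √(4450 + 644827))/9.8839 = (66.708 + 805.78)/9.8839 = 88.274 mm

88.3 mm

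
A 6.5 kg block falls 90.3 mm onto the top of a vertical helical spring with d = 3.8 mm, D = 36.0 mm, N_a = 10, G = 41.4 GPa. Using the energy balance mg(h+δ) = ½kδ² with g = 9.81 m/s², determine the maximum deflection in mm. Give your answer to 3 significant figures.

103 mm

k = Gd⁴/(8D³N_a) = (41.4×10³)(3.8⁴)/(8·36.0³·10) = 2.3128 N/mm
W = mg = 6.5 × 9.81 = 63.765 N
½kδ² − Wδ − Wh = 0 → δ = (W + √(W² + 2kWh))/k
δ = (63.765 + √(4066 + 26634.1))/2.3128 = (63.765 + 175.21)/2.3128 = 103.33 mm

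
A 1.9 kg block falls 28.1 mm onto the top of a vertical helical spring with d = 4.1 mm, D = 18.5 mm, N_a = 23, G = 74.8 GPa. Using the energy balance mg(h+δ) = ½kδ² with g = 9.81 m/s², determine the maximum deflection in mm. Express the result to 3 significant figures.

k = Gd⁴/(8D³N_a) = (74.8×10³)(4.1⁴)/(8·18.5³·23) = 18.143 N/mm
W = mg = 1.9 × 9.81 = 18.639 N
½kδ² − Wδ − Wh = 0 → δ = (W + √(W² + 2kWh))/k
δ = (18.639 + √(347.41 + 19004.8))/18.143 = (18.639 + 139.11)/18.143 = 8.695 mm

8.69 mm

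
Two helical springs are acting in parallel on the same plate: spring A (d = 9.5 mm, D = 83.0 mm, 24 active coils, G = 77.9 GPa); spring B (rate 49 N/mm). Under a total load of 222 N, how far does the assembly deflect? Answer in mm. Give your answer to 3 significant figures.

k_A = Gd⁴/(8D³N_a) = (77.9×10³)(9.5⁴)/(8·83.0³·24) = 5.7796 N/mm
Parallel: k_eq = 5.7796 + 49 = 54.78 N/mm
δ = F/k_eq = 222/54.78 = 4.0526 mm

4.05 mm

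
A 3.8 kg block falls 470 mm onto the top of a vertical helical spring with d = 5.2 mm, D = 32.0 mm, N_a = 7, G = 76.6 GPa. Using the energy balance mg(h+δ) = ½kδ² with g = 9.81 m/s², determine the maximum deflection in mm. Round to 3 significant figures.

k = Gd⁴/(8D³N_a) = (76.6×10³)(5.2⁴)/(8·32.0³·7) = 30.521 N/mm
W = mg = 3.8 × 9.81 = 37.278 N
½kδ² − Wδ − Wh = 0 → δ = (W + √(W² + 2kWh))/k
δ = (37.278 + √(1389.6 + 1.06951e+06))/30.521 = (37.278 + 1034.8)/30.521 = 35.127 mm

35.1 mm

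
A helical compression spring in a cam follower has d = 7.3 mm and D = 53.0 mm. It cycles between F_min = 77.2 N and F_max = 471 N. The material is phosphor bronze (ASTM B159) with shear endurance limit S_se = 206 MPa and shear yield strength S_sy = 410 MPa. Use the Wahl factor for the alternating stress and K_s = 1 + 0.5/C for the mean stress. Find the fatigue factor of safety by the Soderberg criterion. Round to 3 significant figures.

1.54

C = D/d = 53.0/7.3 = 7.2603; K_W = (4C−1)/(4C−4)+0.615/C = 1.2045; K_s = 1+0.5/C = 1.0689
F_a = (F_max−F_min)/2 = 196.9 N; F_m = (F_max+F_min)/2 = 274.1 N
τ_a = K_W·8F_aD/(πd³) = 1.2045 × 68.311 = 82.282 MPa
τ_m = K_s·8F_mD/(πd³) = 1.0689 × 95.095 = 101.64 MPa
Soderberg: 1/n_f = τ_a/S_se + τ_m/S_sy = 82.282/206 + 101.64/410 = 0.39943 + 0.24791 = 0.64734
n_f = 1/0.64734 = 1.545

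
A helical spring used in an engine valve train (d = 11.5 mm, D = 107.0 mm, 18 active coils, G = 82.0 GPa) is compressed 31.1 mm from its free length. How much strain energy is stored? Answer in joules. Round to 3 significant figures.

k = Gd⁴/(8D³N_a) = (82.0×10³)(11.5⁴)/(8·107.0³·18) = 8.13 N/mm
U = ½kδ² = 0.5 × 8.13 × 31.1² = 3931.7 N·mm = 3.9317 J

3.93 J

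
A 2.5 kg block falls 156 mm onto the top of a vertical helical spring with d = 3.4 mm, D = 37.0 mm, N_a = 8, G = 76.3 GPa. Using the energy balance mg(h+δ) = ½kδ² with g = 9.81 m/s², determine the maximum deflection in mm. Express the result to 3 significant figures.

k = Gd⁴/(8D³N_a) = (76.3×10³)(3.4⁴)/(8·37.0³·8) = 3.1452 N/mm
W = mg = 2.5 × 9.81 = 24.525 N
½kδ² − Wδ − Wh = 0 → δ = (W + √(W² + 2kWh))/k
δ = (24.525 + √(601.48 + 24066.8))/3.1452 = (24.525 + 157.06)/3.1452 = 57.734 mm

57.7 mm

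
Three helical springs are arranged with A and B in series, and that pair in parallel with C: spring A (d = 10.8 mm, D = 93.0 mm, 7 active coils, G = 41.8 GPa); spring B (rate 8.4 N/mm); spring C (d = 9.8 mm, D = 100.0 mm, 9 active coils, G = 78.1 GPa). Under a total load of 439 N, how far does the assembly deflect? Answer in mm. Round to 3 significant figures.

29.2 mm

k_A = Gd⁴/(8D³N_a) = (41.8×10³)(10.8⁴)/(8·93.0³·7) = 12.625 N/mm
k_C = Gd⁴/(8D³N_a) = (78.1×10³)(9.8⁴)/(8·100.0³·9) = 10.005 N/mm
Springs A,B series: k_AB = 1/(1/12.625+1/8.4) = 5.044 N/mm; parallel with C: k_eq = 5.044+10.005 = 15.049 N/mm
δ = F/k_eq = 439/15.049 = 29.171 mm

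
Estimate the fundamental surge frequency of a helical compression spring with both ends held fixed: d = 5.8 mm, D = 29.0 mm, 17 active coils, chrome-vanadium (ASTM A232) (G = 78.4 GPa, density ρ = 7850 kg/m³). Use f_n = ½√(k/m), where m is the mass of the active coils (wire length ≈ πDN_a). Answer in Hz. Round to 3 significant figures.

k = Gd⁴/(8D³N_a) = (78.4×10³)(5.8⁴)/(8·29.0³·17) = 26.748 N/mm = 26748 N/m
Wire length L = πDN_a = π·29.0·17 = 1548.8 mm
m = ρ·(πd²/4)·L = 7850 × 26.421×10⁻⁶ m² × 1.5488 m = 0.32123 kg
f_n = ½√(k/m) = 0.5·√(26748/0.32123) = 0.5·√(83269) = 144.28 Hz

144 Hz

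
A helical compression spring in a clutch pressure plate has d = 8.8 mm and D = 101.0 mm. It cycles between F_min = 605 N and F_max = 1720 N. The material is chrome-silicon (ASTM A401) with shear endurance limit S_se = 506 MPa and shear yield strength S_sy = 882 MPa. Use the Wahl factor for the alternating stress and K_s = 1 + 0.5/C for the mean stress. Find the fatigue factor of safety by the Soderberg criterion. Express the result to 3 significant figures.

1.01

C = D/d = 101.0/8.8 = 11.4773; K_W = (4C−1)/(4C−4)+0.615/C = 1.1252; K_s = 1+0.5/C = 1.0436
F_a = (F_max−F_min)/2 = 557.5 N; F_m = (F_max+F_min)/2 = 1162.5 N
τ_a = K_W·8F_aD/(πd³) = 1.1252 × 210.41 = 236.74 MPa
τ_m = K_s·8F_mD/(πd³) = 1.0436 × 438.74 = 457.85 MPa
Soderberg: 1/n_f = τ_a/S_se + τ_m/S_sy = 236.74/506 + 457.85/882 = 0.46787 + 0.51911 = 0.98698
n_f = 1/0.98698 = 1.013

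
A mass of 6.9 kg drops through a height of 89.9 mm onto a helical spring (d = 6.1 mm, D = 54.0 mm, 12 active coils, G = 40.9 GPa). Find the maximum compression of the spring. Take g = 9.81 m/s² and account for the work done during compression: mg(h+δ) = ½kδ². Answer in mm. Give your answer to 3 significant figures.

k = Gd⁴/(8D³N_a) = (40.9×10³)(6.1⁴)/(8·54.0³·12) = 3.7462 N/mm
W = mg = 6.9 × 9.81 = 67.689 N
½kδ² − Wδ − Wh = 0 → δ = (W + √(W² + 2kWh))/k
δ = (67.689 + √(4581.8 + 45593))/3.7462 = (67.689 + 224)/3.7462 = 77.862 mm

77.9 mm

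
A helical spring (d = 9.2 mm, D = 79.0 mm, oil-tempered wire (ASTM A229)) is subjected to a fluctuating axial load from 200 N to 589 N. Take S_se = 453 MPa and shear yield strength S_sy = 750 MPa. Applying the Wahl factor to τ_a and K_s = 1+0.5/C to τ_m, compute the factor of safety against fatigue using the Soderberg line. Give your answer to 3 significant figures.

3.65

C = D/d = 79.0/9.2 = 8.5870; K_W = (4C−1)/(4C−4)+0.615/C = 1.1705; K_s = 1+0.5/C = 1.0582
F_a = (F_max−F_min)/2 = 194.5 N; F_m = (F_max+F_min)/2 = 394.5 N
τ_a = K_W·8F_aD/(πd³) = 1.1705 × 50.249 = 58.815 MPa
τ_m = K_s·8F_mD/(πd³) = 1.0582 × 101.92 = 107.85 MPa
Soderberg: 1/n_f = τ_a/S_se + τ_m/S_sy = 58.815/453 + 107.85/750 = 0.12983 + 0.14380 = 0.27364
n_f = 1/0.27364 = 3.654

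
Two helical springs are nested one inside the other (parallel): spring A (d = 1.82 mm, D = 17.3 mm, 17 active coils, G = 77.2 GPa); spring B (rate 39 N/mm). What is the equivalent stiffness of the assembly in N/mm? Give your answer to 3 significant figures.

40.2 N/mm

k_A = Gd⁴/(8D³N_a) = (77.2×10³)(1.82⁴)/(8·17.3³·17) = 1.2029 N/mm
Parallel: k_eq = 1.2029 + 39 = 40.203 N/mm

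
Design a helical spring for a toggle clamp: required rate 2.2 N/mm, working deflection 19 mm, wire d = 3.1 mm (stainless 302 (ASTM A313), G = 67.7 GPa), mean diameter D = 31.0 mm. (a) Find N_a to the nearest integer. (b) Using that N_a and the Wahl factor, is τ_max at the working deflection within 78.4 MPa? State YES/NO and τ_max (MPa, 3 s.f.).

N_a = Gd⁴/(8D³k) = (67.7×10³)(3.1⁴)/(8·31.0³·2.2) = 11.92 → N_a = 12
Actual rate k = Gd⁴/(8D³·12) = 2.1861 N/mm
Working load F = kδ = 2.1861·19 = 41.537 N
C = 31.0/3.1 = 10.0000; K_W = (4C−1)/(4C−4)+0.615/C = 1.1448
τ_max = K_W·8FD/(πd³) = 1.1448·110.07 = 126.01 MPa
τ_max > 78.4 MPa → exceeds allowable

(a) 12 coils; (b) NO, τ_max = 126 MPa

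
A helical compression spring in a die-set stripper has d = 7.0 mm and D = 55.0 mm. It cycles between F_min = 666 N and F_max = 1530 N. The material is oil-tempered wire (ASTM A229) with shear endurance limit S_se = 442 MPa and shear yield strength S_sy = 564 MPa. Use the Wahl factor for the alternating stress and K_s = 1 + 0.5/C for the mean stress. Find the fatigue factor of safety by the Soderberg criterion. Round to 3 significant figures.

0.758

C = D/d = 55.0/7.0 = 7.8571; K_W = (4C−1)/(4C−4)+0.615/C = 1.1876; K_s = 1+0.5/C = 1.0636
F_a = (F_max−F_min)/2 = 432 N; F_m = (F_max+F_min)/2 = 1098 N
τ_a = K_W·8F_aD/(πd³) = 1.1876 × 176.4 = 209.5 MPa
τ_m = K_s·8F_mD/(πd³) = 1.0636 × 448.34 = 476.87 MPa
Soderberg: 1/n_f = τ_a/S_se + τ_m/S_sy = 209.5/442 + 476.87/564 = 0.47398 + 0.84552 = 1.3195
n_f = 1/1.3195 = 0.7579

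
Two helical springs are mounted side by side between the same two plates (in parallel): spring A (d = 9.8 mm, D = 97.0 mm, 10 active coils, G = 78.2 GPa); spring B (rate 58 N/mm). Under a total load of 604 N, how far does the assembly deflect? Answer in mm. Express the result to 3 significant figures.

k_A = Gd⁴/(8D³N_a) = (78.2×10³)(9.8⁴)/(8·97.0³·10) = 9.8788 N/mm
Parallel: k_eq = 9.8788 + 58 = 67.879 N/mm
δ = F/k_eq = 604/67.879 = 8.8982 mm

8.90 mm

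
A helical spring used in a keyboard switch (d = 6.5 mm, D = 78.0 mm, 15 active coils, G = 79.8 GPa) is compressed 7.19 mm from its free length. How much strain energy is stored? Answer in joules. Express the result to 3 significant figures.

k = Gd⁴/(8D³N_a) = (79.8×10³)(6.5⁴)/(8·78.0³·15) = 2.5014 N/mm
U = ½kδ² = 0.5 × 2.5014 × 7.19² = 64.658 N·mm = 0.064658 J

0.0647 J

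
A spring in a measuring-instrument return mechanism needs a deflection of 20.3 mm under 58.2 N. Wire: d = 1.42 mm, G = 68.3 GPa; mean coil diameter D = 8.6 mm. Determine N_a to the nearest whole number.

Required rate k = F/δ = 58.2/20.3 = 2.867 N/mm
N_a = Gd⁴/(8D³k) = (68.3×10³ × 1.42⁴)/(8 × 8.6³ × 2.867)
    = 277699 / 14588.6 = 19.04 → 19 coils

19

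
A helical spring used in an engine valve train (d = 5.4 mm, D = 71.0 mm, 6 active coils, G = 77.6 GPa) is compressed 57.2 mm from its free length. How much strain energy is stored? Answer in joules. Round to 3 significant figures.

6.28 J

k = Gd⁴/(8D³N_a) = (77.6×10³)(5.4⁴)/(8·71.0³·6) = 3.8408 N/mm
U = ½kδ² = 0.5 × 3.8408 × 57.2² = 6283.2 N·mm = 6.2832 J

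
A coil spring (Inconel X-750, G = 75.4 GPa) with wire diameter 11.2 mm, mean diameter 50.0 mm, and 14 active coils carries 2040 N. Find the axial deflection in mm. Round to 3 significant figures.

k = Gd⁴/(8D³N_a) = (75.4×10³)(11.2⁴)/(8·50.0³·14) = 84.745 N/mm
δ = F/k = 2040 / 84.745 = 24.072 mm

24.1 mm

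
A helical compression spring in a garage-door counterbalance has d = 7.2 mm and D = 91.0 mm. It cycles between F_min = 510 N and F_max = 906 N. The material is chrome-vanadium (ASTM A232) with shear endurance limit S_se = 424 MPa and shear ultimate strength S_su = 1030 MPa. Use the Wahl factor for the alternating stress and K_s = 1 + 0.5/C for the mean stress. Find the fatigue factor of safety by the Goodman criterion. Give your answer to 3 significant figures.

1.30

C = D/d = 91.0/7.2 = 12.6389; K_W = (4C−1)/(4C−4)+0.615/C = 1.1131; K_s = 1+0.5/C = 1.0396
F_a = (F_max−F_min)/2 = 198 N; F_m = (F_max+F_min)/2 = 708 N
τ_a = K_W·8F_aD/(πd³) = 1.1131 × 122.93 = 136.83 MPa
τ_m = K_s·8F_mD/(πd³) = 1.0396 × 439.56 = 456.95 MPa
Goodman: 1/n_f = τ_a/S_se + τ_m/S_su = 136.83/424 + 456.95/1030 = 0.32271 + 0.44364 = 0.76635
n_f = 1/0.76635 = 1.305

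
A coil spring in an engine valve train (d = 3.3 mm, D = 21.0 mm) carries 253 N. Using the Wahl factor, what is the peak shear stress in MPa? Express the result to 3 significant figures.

466 MPa

Spring index C = D/d = 21.0/3.3 = 6.3636
K_W = (4C−1)/(4C−4) + 0.615/C = 24.455/21.455 + 0.0966 = 1.2365
τ₀ = 8FD/(πd³) = 8·253·21.0/(π·3.3³) = 42504/112.9 = 376.48 MPa
τ_max = K·τ₀ = 1.2365 × 376.48 = 465.5 MPa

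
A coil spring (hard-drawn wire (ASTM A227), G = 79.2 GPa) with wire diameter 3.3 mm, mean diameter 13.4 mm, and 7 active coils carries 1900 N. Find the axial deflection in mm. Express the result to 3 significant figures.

27.3 mm

k = Gd⁴/(8D³N_a) = (79.2×10³)(3.3⁴)/(8·13.4³·7) = 69.707 N/mm
δ = F/k = 1900 / 69.707 = 27.257 mm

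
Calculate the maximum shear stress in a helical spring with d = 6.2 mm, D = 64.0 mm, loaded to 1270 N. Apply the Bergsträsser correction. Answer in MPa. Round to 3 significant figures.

Spring index C = D/d = 64.0/6.2 = 10.3226
K_B = (4C+2)/(4C−3) = 43.290/38.290 = 1.1306
τ₀ = 8FD/(πd³) = 8·1270·64.0/(π·6.2³) = 650240/748.73 = 868.46 MPa
τ_max = K·τ₀ = 1.1306 × 868.46 = 981.86 MPa

982 MPa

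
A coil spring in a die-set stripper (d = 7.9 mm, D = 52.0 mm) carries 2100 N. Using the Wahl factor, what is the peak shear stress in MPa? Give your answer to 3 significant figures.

692 MPa

Spring index C = D/d = 52.0/7.9 = 6.5823
K_W = (4C−1)/(4C−4) + 0.615/C = 25.329/22.329 + 0.0934 = 1.2278
τ₀ = 8FD/(πd³) = 8·2100·52.0/(π·7.9³) = 873600/1548.9 = 564 MPa
τ_max = K·τ₀ = 1.2278 × 564 = 692.48 MPa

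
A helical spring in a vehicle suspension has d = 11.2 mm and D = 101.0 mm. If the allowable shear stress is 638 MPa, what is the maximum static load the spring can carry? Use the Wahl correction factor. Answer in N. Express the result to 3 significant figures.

C = D/d = 101.0/11.2 = 9.0179
K_W = (4C−1)/(4C−4) + 0.615/C = 35.071/32.071 + 0.0682 = 1.1617
τ_max = K·8FD/(πd³) → F_max = τ_allow·πd³/(8DK)
F_max = 638·π·11.2³/(8·101.0·1.1617) = 2.8159e+06/938.69 = 2999.9 N

3000 N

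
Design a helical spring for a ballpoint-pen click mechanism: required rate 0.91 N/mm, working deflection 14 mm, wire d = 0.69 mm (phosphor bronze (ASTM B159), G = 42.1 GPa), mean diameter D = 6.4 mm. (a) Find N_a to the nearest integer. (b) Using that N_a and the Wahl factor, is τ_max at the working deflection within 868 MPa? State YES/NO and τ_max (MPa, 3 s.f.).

N_a = Gd⁴/(8D³k) = (42.1×10³)(0.69⁴)/(8·6.4³·0.91) = 5 → N_a = 5
Actual rate k = Gd⁴/(8D³·5) = 0.91008 N/mm
Working load F = kδ = 0.91008·14 = 12.741 N
C = 6.4/0.69 = 9.2754; K_W = (4C−1)/(4C−4)+0.615/C = 1.1569
τ_max = K_W·8FD/(πd³) = 1.1569·632.09 = 731.29 MPa
τ_max ≤ 868 MPa → acceptable

(a) 5 coils; (b) YES, τ_max = 731 MPa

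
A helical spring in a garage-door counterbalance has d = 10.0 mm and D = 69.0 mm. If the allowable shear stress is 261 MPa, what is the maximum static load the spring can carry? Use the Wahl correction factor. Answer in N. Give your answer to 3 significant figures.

1220 N

C = D/d = 69.0/10.0 = 6.9000
K_W = (4C−1)/(4C−4) + 0.615/C = 26.600/23.600 + 0.0891 = 1.2162
τ_max = K·8FD/(πd³) → F_max = τ_allow·πd³/(8DK)
F_max = 261·π·10.0³/(8·69.0·1.2162) = 8.1996e+05/671.37 = 1221.3 N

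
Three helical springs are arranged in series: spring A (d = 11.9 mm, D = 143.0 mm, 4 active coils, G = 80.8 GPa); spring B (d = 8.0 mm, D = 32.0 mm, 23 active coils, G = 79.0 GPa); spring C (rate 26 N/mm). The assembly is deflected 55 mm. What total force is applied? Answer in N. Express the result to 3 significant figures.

479 N

k_A = Gd⁴/(8D³N_a) = (80.8×10³)(11.9⁴)/(8·143.0³·4) = 17.316 N/mm
k_B = Gd⁴/(8D³N_a) = (79.0×10³)(8.0⁴)/(8·32.0³·23) = 53.668 N/mm
Series: 1/k_eq = 1/17.316 + 1/53.668 + 1/26 = 0.11485; k_eq = 8.7074 N/mm
F = k_eq·δ = 8.7074·55 = 478.9 N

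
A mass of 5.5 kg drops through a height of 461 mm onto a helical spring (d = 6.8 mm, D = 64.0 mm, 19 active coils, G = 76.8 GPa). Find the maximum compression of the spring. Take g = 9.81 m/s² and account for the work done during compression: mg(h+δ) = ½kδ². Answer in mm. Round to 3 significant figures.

124 mm

k = Gd⁴/(8D³N_a) = (76.8×10³)(6.8⁴)/(8·64.0³·19) = 4.1211 N/mm
W = mg = 5.5 × 9.81 = 53.955 N
½kδ² − Wδ − Wh = 0 → δ = (W + √(W² + 2kWh))/k
δ = (53.955 + √(2911.1 + 205010))/4.1211 = (53.955 + 455.98)/4.1211 = 123.74 mm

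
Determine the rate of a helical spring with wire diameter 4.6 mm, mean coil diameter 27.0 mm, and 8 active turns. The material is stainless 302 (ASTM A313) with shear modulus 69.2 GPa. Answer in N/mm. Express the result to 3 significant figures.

k = Gd⁴/(8D³N_a) = (69.2×10³ × 4.6⁴) / (8 × 27.0³ × 8)
  = 3.0984e+07 / 1.25971e+06 = 24.596 N/mm

24.6 N/mm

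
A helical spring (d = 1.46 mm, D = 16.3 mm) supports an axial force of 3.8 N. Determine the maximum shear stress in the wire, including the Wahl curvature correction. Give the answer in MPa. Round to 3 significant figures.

57.2 MPa

Spring index C = D/d = 16.3/1.46 = 11.1644
K_W = (4C−1)/(4C−4) + 0.615/C = 43.658/40.658 + 0.0551 = 1.1289
τ₀ = 8FD/(πd³) = 8·3.8·16.3/(π·1.46³) = 495.52/9.7771 = 50.682 MPa
τ_max = K·τ₀ = 1.1289 × 50.682 = 57.213 MPa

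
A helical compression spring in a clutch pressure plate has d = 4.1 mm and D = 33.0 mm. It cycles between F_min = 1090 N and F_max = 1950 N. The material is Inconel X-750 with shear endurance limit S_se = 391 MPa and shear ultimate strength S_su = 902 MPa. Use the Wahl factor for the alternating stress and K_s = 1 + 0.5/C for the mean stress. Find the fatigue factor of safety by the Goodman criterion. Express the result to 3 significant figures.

0.265

C = D/d = 33.0/4.1 = 8.0488; K_W = (4C−1)/(4C−4)+0.615/C = 1.1828; K_s = 1+0.5/C = 1.0621
F_a = (F_max−F_min)/2 = 430 N; F_m = (F_max+F_min)/2 = 1520 N
τ_a = K_W·8F_aD/(πd³) = 1.1828 × 524.29 = 620.13 MPa
τ_m = K_s·8F_mD/(πd³) = 1.0621 × 1853.3 = 1968.4 MPa
Goodman: 1/n_f = τ_a/S_se + τ_m/S_su = 620.13/391 + 1968.4/902 = 1.58602 + 2.18230 = 3.7683
n_f = 1/3.7683 = 0.2654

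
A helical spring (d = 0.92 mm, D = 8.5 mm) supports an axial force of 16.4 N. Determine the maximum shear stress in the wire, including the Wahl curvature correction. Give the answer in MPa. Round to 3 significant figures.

528 MPa

Spring index C = D/d = 8.5/0.92 = 9.2391
K_W = (4C−1)/(4C−4) + 0.615/C = 35.957/32.957 + 0.0666 = 1.1576
τ₀ = 8FD/(πd³) = 8·16.4·8.5/(π·0.92³) = 1115.2/2.4463 = 455.87 MPa
τ_max = K·τ₀ = 1.1576 × 455.87 = 527.71 MPa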